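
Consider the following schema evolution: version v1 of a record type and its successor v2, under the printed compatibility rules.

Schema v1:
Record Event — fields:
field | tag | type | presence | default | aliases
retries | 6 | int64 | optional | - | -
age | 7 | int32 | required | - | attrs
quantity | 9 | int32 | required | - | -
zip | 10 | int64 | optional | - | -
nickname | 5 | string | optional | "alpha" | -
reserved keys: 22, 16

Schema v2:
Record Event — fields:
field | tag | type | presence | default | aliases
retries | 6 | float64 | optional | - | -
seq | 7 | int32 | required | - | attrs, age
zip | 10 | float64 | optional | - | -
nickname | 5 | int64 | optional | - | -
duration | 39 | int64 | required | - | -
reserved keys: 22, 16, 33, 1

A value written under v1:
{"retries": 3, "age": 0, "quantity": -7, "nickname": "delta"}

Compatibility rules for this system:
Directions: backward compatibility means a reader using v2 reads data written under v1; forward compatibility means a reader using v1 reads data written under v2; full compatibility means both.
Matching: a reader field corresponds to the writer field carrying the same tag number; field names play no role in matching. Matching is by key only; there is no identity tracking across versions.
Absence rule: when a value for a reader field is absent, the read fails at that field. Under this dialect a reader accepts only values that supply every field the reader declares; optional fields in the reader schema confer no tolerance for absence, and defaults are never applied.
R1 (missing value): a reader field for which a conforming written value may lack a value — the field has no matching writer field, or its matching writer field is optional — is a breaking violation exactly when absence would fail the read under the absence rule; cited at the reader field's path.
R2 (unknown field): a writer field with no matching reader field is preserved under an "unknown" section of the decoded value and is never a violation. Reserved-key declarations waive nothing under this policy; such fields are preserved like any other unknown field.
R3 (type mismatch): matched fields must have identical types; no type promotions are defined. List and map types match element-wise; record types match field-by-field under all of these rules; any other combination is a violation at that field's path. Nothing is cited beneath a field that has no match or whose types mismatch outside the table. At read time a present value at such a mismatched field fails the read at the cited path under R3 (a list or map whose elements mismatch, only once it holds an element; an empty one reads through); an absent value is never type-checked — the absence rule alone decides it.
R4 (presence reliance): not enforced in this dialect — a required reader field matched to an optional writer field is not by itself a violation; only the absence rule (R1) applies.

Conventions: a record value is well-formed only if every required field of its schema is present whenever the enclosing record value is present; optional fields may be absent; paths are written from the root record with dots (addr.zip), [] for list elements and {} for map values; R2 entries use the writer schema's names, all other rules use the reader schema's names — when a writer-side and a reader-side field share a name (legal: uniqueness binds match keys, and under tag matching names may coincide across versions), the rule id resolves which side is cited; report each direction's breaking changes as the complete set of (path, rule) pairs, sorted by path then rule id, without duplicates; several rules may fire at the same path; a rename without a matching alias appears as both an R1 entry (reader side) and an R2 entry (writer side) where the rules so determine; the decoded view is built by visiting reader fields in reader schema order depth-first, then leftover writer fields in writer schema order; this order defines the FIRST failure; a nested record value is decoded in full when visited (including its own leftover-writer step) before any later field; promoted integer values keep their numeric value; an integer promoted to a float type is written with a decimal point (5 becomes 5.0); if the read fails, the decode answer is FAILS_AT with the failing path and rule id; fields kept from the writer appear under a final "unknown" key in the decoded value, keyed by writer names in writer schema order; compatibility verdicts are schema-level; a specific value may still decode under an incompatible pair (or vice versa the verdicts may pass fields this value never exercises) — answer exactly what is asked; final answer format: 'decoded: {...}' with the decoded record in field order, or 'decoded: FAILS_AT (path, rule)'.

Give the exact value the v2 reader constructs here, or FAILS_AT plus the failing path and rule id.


decoded: FAILS_AT (retries, R3)

the writer's type comes first in each Event pair
decode (reader v2):
  read fails at retries under R3
  => FAILS_AT (retries, R3)
ruling out the remaining Event differences:
  removed field quantity from record Event -> a verdict-level change on Event — the shown value reads the same
  field zip in record Event: type int64 changed to float64 -> a verdict-level change on Event — the shown value reads the same
  added field duration to record Event: required int64, tag 39 (in v2 it sits last) -> a verdict-level change on Event — the shown value reads the same
  field nickname in record Event: type string changed to int64 (its default is dropped) -> a verdict-level change on Event — the shown value reads the same
  renamed field age to seq in record Event (alias age declared on the renamed field) -> inert under this dialect — no rule fires on Event and the result does not move


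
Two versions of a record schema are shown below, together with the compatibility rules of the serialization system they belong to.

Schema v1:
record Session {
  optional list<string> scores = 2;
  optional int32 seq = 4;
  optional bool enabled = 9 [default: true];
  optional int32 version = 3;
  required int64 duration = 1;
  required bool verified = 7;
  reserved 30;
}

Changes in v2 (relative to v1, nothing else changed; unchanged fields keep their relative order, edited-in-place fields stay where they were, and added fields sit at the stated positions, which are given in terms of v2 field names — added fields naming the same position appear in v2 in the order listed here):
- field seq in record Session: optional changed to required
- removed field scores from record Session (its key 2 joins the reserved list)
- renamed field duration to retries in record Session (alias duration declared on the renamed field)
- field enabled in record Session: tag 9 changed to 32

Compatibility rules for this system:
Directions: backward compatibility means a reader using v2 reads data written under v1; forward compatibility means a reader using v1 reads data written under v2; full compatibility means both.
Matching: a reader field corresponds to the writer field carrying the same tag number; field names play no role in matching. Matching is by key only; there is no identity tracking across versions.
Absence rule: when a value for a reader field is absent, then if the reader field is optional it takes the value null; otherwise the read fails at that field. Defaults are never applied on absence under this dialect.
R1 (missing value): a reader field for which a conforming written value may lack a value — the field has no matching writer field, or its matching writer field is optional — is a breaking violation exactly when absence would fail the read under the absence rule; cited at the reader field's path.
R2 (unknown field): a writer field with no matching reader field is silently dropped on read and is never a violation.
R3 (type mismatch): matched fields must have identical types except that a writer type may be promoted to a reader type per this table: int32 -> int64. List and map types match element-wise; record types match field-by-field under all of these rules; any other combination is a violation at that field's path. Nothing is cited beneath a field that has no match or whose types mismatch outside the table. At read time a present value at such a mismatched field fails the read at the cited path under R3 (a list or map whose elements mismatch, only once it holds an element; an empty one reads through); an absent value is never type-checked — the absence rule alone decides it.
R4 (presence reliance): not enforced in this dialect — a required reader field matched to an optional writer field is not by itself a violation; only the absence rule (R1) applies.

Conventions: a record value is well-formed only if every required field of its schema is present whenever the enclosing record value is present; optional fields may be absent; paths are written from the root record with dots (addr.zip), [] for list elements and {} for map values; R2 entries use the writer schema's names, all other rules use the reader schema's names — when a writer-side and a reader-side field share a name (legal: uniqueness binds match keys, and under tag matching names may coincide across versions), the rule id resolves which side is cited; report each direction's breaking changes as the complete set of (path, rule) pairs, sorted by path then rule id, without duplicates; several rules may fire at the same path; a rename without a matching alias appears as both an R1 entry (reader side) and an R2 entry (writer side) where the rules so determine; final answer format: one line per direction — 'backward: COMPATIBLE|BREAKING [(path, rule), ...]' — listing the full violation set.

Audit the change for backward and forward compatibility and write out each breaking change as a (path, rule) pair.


backward: BREAKING [(seq, R1)]; forward: COMPATIBLE []

in Session below, arrows point writer -> reader
backward on Session — v2 reading data written by v1:
  int32 -> int32, writer optional: seq aligns to seq
  enabled has no writer counterpart
  int32 -> int32, writer optional: version aligns to version
  int64 -> int64, writer required: retries aligns to duration
  bool -> bool, writer required: verified aligns to verified
  writer scores: unknown to reader
  writer enabled: unknown to reader
  rule R1 violated at seq
  => backward: BREAKING (1)
forward on Session — v1 reading data written by v2:
  scores has no writer counterpart
  int32 -> int32, writer required: seq aligns to seq
  enabled has no writer counterpart
  int32 -> int32, writer optional: version aligns to version
  int64 -> int64, writer required: duration aligns to retries
  bool -> bool, writer required: verified aligns to verified
  writer enabled: unknown to reader
  nothing fires on Session: forward is COMPATIBLE


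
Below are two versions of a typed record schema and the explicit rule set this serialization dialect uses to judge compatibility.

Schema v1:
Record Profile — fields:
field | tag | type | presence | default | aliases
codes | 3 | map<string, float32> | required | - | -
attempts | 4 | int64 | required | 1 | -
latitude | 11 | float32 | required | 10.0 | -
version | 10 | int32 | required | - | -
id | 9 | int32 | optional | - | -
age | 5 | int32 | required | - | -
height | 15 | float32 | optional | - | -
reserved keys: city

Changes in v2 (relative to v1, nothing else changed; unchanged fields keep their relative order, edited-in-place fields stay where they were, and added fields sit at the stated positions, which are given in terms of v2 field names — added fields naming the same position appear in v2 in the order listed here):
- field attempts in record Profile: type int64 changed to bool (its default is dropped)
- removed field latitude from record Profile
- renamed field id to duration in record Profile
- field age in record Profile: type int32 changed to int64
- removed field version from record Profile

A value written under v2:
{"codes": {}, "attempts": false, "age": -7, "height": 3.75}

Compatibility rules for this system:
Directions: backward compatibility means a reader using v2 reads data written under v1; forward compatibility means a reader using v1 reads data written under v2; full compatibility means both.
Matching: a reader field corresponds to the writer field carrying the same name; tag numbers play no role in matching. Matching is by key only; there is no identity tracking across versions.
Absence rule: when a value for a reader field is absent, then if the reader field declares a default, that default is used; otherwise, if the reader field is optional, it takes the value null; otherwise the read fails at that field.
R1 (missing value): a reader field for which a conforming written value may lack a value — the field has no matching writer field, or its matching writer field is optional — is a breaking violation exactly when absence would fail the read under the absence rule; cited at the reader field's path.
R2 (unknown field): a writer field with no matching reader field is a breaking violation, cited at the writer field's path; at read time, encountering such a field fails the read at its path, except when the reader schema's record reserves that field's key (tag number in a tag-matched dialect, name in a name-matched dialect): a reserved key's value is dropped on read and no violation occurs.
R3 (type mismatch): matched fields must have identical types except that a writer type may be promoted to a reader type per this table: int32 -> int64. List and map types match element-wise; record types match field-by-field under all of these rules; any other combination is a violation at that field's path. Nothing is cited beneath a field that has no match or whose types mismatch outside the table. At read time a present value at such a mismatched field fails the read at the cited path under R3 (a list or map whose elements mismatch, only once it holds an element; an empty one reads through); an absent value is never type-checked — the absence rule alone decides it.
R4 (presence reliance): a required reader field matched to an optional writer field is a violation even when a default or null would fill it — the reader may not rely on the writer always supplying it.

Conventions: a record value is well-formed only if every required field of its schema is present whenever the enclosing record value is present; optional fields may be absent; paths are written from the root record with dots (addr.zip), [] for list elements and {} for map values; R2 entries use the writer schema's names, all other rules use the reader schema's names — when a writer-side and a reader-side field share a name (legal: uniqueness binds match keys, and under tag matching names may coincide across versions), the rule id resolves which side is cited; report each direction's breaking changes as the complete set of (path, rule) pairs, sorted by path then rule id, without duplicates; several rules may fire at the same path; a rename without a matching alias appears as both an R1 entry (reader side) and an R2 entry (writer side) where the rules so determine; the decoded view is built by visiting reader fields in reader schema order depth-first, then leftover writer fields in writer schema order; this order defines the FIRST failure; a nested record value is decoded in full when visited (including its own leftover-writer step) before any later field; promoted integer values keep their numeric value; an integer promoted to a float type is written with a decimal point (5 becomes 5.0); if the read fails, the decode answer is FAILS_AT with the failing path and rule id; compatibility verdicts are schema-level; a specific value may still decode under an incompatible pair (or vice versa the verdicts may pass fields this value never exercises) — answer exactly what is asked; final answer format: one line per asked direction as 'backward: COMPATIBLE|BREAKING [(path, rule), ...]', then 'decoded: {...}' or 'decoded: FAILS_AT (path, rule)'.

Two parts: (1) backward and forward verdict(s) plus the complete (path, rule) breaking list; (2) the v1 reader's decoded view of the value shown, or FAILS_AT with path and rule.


backward: BREAKING [(attempts, R3), (id, R2), (latitude, R2), (version, R2)]; forward: BREAKING [(age, R3), (attempts, R3), (duration, R2), (version, R1)]; decoded: FAILS_AT (attempts, R3)

the writer's type comes first in each Profile pair
checking backward for Profile: reader v2 against writer v1:
  map<string, float32> -> map<string, float32>, writer required: codes aligns to codes
  int64 -> bool, writer required: attempts aligns to attempts
  duration has no writer counterpart
  int32 -> int64, writer required: age aligns to age
  float32 -> float32, writer optional: height aligns to height
  writer latitude: unknown to reader
  writer version: unknown to reader
  writer id: unknown to reader
  rule R3 violated at attempts
  rule R2 violated at id
  rule R2 violated at latitude
  rule R2 violated at version
  backward on Profile therefore BREAKING (4)
checking forward for Profile: reader v1 against writer v2:
  map<string, float32> -> map<string, float32>, writer required: codes aligns to codes
  bool -> int64, writer required: attempts aligns to attempts
  latitude has no writer counterpart
  version has no writer counterpart
  id has no writer counterpart
  int64 -> int32, writer required: age aligns to age
  float32 -> float32, writer optional: height aligns to height
  writer duration: unknown to reader
  rule R3 violated at age
  rule R3 violated at attempts
  rule R2 violated at duration
  rule R1 violated at version
  forward on Profile therefore BREAKING (4)
decoding the Profile value with the v1 reader:
  codes := {}
  read fails at attempts under R3
  => FAILS_AT (attempts, R3)


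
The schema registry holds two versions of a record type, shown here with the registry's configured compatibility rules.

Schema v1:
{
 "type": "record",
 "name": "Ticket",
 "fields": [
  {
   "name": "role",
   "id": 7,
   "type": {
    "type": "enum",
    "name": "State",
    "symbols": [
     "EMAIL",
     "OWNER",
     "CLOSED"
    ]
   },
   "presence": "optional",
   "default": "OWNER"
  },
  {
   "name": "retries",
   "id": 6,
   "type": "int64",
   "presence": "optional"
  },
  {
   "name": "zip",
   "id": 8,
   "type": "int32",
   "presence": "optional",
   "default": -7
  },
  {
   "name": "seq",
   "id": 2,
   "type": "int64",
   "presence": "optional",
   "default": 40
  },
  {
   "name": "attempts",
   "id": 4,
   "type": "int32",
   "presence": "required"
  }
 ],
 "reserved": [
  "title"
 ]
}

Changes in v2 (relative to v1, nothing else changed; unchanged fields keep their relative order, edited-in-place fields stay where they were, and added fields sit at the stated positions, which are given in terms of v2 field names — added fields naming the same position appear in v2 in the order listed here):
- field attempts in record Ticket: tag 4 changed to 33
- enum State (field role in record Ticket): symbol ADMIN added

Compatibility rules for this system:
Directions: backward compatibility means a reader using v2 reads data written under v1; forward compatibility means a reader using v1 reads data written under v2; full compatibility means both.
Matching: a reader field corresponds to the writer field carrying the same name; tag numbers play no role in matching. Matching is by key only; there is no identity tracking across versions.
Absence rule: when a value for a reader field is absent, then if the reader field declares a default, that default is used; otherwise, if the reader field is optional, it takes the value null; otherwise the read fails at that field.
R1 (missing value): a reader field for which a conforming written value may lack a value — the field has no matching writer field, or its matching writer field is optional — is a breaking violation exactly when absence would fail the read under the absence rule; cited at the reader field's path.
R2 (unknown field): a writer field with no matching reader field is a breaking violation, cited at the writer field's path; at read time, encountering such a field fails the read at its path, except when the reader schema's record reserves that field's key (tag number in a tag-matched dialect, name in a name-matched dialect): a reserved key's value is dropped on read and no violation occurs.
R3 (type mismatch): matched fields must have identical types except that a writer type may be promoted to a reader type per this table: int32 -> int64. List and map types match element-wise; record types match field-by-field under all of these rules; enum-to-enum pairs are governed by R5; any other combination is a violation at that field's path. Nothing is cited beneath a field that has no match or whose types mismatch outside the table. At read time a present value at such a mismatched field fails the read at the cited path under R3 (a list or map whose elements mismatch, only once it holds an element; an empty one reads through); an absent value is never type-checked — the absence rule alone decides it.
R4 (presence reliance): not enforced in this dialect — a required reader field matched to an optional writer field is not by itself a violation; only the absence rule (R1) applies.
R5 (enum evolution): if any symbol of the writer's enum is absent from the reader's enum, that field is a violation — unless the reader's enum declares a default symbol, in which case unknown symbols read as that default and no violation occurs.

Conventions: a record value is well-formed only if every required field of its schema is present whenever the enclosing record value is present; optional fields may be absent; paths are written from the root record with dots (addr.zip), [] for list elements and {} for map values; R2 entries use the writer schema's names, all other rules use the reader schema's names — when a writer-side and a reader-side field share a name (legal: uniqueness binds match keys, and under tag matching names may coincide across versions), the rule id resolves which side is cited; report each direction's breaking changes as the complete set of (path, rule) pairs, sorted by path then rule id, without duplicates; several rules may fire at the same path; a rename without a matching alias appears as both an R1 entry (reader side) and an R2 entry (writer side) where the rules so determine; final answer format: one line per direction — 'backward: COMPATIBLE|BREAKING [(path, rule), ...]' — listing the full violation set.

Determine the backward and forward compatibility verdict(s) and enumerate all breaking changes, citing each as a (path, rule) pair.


the writer's type comes first in each Ticket pair
backward analysis of Ticket with v2 as reader and v1 as writer:
  writer optional, State -> State: reader role maps from writer role
  writer optional, int64 -> int64: reader retries maps from writer retries
  writer optional, int32 -> int32: reader zip maps from writer zip
  writer optional, int64 -> int64: reader seq maps from writer seq
  writer required, int32 -> int32: reader attempts maps from writer attempts
  => no violations; backward on Ticket: COMPATIBLE
forward analysis of Ticket with v1 as reader and v2 as writer:
  writer optional, State -> State: reader role maps from writer role
  writer optional, int64 -> int64: reader retries maps from writer retries
  writer optional, int32 -> int32: reader zip maps from writer zip
  writer optional, int64 -> int64: reader seq maps from writer seq
  writer required, int32 -> int32: reader attempts maps from writer attempts
  rule R5 violated at role
  forward on Ticket therefore BREAKING (1)

backward: COMPATIBLE []; forward: BREAKING [(role, R5)]


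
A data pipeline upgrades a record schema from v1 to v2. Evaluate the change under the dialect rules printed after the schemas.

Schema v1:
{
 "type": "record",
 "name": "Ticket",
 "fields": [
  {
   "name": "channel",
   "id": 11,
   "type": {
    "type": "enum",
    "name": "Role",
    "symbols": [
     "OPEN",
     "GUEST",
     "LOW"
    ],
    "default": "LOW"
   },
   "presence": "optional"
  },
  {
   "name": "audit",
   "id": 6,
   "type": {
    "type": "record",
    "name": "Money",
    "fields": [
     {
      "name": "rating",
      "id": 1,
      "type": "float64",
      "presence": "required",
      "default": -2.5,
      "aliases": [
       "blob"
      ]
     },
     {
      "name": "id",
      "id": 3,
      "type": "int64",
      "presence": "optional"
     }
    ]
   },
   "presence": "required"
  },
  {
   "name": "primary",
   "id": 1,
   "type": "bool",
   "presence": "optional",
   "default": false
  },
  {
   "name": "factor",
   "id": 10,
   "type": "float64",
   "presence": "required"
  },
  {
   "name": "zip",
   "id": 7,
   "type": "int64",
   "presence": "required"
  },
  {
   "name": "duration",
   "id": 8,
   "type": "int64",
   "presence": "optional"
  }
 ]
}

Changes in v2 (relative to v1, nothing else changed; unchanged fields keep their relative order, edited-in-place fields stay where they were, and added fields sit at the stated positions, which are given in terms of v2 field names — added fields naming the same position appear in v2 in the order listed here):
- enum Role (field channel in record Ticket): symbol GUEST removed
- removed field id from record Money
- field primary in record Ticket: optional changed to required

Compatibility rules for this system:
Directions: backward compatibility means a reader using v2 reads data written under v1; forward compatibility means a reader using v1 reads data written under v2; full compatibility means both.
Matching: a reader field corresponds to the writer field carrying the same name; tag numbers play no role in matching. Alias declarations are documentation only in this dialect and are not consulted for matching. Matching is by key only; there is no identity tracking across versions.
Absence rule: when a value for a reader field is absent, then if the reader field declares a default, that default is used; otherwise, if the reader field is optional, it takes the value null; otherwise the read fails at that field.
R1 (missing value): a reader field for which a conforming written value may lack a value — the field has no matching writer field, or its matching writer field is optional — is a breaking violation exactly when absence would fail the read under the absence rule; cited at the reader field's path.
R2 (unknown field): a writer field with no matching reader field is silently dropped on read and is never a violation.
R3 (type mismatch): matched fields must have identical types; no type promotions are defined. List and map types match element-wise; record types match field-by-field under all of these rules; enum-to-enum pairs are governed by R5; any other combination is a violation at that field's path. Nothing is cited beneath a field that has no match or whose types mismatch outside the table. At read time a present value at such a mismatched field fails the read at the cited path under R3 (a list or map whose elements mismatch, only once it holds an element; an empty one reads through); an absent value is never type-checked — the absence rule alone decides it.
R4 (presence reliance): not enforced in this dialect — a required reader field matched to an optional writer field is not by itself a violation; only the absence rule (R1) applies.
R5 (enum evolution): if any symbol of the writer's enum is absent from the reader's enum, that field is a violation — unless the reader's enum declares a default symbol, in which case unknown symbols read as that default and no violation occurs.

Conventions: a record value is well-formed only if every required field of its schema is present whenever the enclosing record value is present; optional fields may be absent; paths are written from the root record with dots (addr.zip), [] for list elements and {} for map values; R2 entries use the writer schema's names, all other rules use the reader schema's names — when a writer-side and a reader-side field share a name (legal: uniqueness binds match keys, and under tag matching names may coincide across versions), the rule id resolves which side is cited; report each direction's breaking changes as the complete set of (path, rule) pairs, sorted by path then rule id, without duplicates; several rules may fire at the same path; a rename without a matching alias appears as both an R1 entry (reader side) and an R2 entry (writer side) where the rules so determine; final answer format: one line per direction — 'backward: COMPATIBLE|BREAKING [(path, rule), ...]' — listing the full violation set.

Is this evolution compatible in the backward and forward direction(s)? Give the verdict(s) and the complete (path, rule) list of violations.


in Ticket below, arrows point writer -> reader
backward analysis of Ticket with v2 as reader and v1 as writer:
  writer optional, Role -> Role: reader channel maps from writer channel
  writer required, Money -> Money: reader audit maps from writer audit
  writer optional, bool -> bool: reader primary maps from writer primary
  writer required, float64 -> float64: reader factor maps from writer factor
  writer required, int64 -> int64: reader zip maps from writer zip
  writer optional, int64 -> int64: reader duration maps from writer duration
  writer required, float64 -> float64: reader audit.rating maps from writer audit.rating
  audit.id (writer side), unknown to reader
  nothing fires on Ticket: backward is COMPATIBLE
forward analysis of Ticket with v1 as reader and v2 as writer:
  writer optional, Role -> Role: reader channel maps from writer channel
  writer required, Money -> Money: reader audit maps from writer audit
  writer required, bool -> bool: reader primary maps from writer primary
  writer required, float64 -> float64: reader factor maps from writer factor
  writer required, int64 -> int64: reader zip maps from writer zip
  writer optional, int64 -> int64: reader duration maps from writer duration
  writer required, float64 -> float64: reader audit.rating maps from writer audit.rating
  audit.id has no writer counterpart
  nothing fires on Ticket: forward is COMPATIBLE

backward: COMPATIBLE []; forward: COMPATIBLE []


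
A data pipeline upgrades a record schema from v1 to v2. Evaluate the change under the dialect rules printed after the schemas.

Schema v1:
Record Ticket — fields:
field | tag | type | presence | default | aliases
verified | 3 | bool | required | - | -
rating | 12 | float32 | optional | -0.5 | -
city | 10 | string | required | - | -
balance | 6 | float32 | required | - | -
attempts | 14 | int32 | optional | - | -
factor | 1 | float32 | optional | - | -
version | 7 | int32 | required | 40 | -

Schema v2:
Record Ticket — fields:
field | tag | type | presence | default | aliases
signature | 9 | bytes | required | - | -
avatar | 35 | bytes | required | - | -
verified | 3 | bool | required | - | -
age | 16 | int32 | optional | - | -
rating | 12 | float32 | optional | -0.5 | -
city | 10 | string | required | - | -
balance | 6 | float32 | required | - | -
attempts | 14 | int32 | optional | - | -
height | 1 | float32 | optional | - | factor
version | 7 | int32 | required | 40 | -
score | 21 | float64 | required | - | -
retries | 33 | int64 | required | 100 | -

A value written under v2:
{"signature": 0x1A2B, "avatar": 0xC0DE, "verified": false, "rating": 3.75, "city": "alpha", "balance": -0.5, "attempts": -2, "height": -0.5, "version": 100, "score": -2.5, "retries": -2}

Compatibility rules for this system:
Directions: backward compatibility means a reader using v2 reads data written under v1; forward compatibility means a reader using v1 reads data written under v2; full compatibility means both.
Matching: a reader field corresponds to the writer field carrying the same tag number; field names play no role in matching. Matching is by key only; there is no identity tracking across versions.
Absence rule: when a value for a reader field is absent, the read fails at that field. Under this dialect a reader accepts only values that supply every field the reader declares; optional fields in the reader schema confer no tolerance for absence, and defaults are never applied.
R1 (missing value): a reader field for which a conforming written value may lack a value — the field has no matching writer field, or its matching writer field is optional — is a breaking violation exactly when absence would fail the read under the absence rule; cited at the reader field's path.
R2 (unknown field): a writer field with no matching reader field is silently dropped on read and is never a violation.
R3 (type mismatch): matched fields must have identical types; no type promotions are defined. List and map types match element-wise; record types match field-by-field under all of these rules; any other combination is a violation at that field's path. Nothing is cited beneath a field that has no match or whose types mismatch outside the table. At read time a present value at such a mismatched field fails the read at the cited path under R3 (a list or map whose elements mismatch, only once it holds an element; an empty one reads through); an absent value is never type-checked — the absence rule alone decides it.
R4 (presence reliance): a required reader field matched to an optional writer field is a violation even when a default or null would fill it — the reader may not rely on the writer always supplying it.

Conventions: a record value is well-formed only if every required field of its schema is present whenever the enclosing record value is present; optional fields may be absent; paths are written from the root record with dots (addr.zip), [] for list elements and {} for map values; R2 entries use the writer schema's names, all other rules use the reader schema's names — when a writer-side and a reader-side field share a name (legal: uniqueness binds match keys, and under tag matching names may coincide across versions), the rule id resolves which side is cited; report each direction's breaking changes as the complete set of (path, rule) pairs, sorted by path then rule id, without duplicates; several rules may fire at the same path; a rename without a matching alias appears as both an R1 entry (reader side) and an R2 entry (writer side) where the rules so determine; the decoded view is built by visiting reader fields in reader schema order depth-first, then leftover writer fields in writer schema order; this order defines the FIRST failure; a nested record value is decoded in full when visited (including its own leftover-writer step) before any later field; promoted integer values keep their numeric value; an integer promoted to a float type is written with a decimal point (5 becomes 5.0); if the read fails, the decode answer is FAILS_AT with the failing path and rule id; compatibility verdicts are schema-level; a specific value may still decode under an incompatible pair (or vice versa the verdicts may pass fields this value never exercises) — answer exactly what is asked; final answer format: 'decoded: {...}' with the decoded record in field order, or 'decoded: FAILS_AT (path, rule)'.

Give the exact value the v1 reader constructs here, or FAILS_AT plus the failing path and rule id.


in Ticket below, arrows point writer -> reader
decode walk for Ticket under reader schema v1:
  verified := false
  rating := 3.75
  city := "alpha"
  balance := -0.5
  attempts := -2
  factor := -0.5 (from writer height)
  version := 100
  writer signature: unmatched, discarded
  writer avatar: unmatched, discarded
  writer score: unmatched, discarded
  writer retries: unmatched, discarded
  => decoded: {"verified": false, "rating": 3.75, "city": "alpha", "balance": -0.5, "attempts": -2, "factor": -0.5, "version": 100}
ruling out the remaining Ticket differences:
  renamed field factor to height in record Ticket (alias factor declared on the renamed field) -> shifts the Ticket verdicts, not this decode
  added field retries to record Ticket: required int64, tag 33, default 100 (in v2 it sits last) -> shifts the Ticket verdicts, not this decode
  added field score to record Ticket: required float64, tag 21 (in v2 it sits last) -> shifts the Ticket verdicts, not this decode
  added field age to record Ticket: optional int32, tag 16 (in v2 it sits immediately before rating) -> shifts the Ticket verdicts, not this decode
  added field avatar to record Ticket: required bytes, tag 35 (in v2 it sits immediately before verified) -> shifts the Ticket verdicts, not this decode
  added field signature to record Ticket: required bytes, tag 9 (in v2 it sits immediately before verified) -> shifts the Ticket verdicts, not this decode

decoded: {"verified": false, "rating": 3.75, "city": "alpha", "balance": -0.5, "attempts": -2, "factor": -0.5, "version": 100}


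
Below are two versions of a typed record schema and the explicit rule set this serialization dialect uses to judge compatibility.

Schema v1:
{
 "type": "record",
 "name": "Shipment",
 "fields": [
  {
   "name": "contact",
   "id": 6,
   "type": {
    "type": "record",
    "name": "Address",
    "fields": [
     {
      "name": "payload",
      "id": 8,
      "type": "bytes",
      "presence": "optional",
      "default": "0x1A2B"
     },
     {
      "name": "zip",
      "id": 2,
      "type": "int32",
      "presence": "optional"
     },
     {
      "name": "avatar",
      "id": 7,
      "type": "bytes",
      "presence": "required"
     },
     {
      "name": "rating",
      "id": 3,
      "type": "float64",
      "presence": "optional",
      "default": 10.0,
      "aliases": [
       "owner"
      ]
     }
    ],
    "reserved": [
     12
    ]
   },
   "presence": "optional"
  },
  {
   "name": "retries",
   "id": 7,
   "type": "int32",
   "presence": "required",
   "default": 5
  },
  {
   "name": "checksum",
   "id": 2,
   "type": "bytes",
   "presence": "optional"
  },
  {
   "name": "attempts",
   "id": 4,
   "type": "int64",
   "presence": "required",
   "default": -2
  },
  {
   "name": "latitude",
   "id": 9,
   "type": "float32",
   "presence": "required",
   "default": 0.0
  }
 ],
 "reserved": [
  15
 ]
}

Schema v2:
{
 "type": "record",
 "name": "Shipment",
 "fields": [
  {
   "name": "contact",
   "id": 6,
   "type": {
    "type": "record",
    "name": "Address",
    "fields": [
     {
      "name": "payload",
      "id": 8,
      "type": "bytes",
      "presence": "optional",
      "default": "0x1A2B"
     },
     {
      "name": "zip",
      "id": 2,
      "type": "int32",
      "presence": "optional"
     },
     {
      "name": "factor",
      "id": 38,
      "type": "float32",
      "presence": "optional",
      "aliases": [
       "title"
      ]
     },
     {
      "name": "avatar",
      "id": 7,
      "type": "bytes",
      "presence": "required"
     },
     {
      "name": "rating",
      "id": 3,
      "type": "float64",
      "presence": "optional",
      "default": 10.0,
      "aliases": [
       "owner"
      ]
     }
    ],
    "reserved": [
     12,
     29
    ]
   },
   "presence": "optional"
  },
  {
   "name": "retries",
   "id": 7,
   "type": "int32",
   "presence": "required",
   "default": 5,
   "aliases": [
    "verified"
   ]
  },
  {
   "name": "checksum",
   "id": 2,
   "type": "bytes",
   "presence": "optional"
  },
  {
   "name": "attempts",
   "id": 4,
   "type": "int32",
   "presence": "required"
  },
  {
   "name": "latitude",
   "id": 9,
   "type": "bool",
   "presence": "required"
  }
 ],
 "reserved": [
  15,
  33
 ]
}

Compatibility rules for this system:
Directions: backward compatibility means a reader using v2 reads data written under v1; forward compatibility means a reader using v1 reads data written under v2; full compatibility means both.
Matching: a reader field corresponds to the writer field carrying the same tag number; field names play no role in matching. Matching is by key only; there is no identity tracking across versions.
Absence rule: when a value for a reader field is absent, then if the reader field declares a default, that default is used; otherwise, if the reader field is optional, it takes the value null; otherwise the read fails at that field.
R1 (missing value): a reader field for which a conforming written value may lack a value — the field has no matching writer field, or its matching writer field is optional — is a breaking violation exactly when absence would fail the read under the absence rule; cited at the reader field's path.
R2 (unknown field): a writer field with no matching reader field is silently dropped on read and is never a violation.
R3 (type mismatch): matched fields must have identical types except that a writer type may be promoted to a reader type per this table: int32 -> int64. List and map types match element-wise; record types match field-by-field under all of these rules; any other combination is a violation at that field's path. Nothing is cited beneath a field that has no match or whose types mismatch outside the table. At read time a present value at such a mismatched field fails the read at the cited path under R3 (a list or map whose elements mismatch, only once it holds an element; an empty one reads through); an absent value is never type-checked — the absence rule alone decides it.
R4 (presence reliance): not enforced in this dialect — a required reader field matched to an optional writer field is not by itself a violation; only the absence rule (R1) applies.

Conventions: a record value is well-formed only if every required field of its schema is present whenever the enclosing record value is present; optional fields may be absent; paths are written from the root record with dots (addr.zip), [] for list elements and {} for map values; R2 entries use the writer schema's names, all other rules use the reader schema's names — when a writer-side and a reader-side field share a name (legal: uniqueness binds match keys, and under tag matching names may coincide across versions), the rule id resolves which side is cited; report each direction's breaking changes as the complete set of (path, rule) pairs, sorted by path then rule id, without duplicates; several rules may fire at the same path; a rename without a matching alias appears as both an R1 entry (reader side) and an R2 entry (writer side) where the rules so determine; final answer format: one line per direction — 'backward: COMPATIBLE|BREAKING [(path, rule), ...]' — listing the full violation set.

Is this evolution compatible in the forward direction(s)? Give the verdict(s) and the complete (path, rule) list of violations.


forward: BREAKING [(latitude, R3)]

each type pair in Shipment: writer, then reader
forward analysis of Shipment with v1 as reader and v2 as writer:
  contact: Address -> Address, writer optional; from contact
  retries: int32 -> int32, writer required; from retries
  checksum: bytes -> bytes, writer optional; from checksum
  attempts: int32 -> int64, writer required; from attempts
  latitude: bool -> float32, writer required; from latitude
  contact.payload: bytes -> bytes, writer optional; from contact.payload
  contact.zip: int32 -> int32, writer optional; from contact.zip
  contact.avatar: bytes -> bytes, writer required; from contact.avatar
  contact.rating: float64 -> float64, writer optional; from contact.rating
  writer field contact.factor has no reader counterpart
  R3 fires at latitude
  => forward verdict for Shipment: BREAKING, 1 violation(s)
checking off the Shipment differences that do not matter here:
  added field factor to record Address: optional float32, tag 38 (in v2 it sits immediately before avatar) -> triggers nothing under Shipment's printed rules — same verdict
  field attempts in record Shipment: type int64 changed to int32 (its default is dropped) -> affects backward compatibility only, which is not asked
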